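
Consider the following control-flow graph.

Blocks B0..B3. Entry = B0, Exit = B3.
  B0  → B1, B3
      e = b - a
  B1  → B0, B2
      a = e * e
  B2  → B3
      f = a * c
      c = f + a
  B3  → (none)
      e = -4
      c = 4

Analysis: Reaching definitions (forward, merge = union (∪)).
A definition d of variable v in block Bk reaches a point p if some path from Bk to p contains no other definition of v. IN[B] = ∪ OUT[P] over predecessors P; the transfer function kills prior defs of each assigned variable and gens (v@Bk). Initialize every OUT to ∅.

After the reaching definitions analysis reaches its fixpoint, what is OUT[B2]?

Fixpoint table:
  B0:  IN={a@B1, e@B0}  OUT={a@B1, e@B0}
  B1:  IN={a@B1, e@B0}  OUT={a@B1, e@B0}
  B2:  IN={a@B1, e@B0}  OUT={a@B1, c@B2, e@B0, f@B2}
  B3:  IN={a@B1, c@B2, e@B0, f@B2}  OUT={a@B1, c@B3, e@B3, f@B2}

Merge at B2: IN[B2] = OUT[B1] = {a@B1, e@B0}
Applying B2's transfer function to that IN value gives OUT[B2] (row B2 above).

Answer: {a@B1, c@B2, e@B0, f@B2}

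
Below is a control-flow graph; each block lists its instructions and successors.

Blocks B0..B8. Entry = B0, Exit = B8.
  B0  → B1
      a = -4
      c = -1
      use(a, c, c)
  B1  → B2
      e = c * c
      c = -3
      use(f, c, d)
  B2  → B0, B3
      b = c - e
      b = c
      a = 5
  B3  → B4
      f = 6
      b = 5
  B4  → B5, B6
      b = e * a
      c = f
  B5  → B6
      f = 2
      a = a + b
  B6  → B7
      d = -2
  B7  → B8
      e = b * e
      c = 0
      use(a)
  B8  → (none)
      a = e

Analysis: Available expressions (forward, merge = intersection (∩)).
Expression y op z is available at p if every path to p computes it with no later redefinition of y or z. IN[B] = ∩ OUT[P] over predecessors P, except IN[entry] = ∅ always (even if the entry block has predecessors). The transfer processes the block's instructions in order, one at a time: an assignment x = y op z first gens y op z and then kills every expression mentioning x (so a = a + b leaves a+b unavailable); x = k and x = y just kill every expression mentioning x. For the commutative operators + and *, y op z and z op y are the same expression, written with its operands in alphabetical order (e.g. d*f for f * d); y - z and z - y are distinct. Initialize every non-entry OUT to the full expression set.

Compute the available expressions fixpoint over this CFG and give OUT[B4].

Answer: {a*e}

Working:
Converged values:
  B0:   IN={}   OUT={}
  B1:   IN={}   OUT={}
  B2:   IN={}   OUT={c-e}
  B3:   IN={c-e}   OUT={c-e}
  B4:   IN={c-e}   OUT={a*e}
  B5:   IN={a*e}   OUT={}
  B6:   IN={}   OUT={}
  B7:   IN={}   OUT={}
  B8:   IN={}   OUT={}

Merge at B4: IN[B4] = OUT[B3] = {c-e}
Applying B4's transfer function to that IN value gives OUT[B4] (row B4 above).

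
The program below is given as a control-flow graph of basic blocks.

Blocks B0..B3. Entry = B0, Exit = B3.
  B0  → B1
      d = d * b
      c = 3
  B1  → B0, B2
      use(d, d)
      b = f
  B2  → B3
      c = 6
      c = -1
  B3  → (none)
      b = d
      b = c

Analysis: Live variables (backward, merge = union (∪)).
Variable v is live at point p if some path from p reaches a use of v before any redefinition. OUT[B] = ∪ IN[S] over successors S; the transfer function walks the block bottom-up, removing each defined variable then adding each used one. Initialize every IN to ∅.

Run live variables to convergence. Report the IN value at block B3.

Answer: {c, d}

Trace:
Converged values:
  B0:  IN={b, d, f}  OUT={d, f}
  B1:  IN={d, f}  OUT={b, d, f}
  B2:  IN={d}  OUT={c, d}
  B3:  IN={c, d}  OUT={}

B3 is the boundary node: OUT[B3] = {}
Applying B3's transfer function to that OUT value gives IN[B3] (row B3 above).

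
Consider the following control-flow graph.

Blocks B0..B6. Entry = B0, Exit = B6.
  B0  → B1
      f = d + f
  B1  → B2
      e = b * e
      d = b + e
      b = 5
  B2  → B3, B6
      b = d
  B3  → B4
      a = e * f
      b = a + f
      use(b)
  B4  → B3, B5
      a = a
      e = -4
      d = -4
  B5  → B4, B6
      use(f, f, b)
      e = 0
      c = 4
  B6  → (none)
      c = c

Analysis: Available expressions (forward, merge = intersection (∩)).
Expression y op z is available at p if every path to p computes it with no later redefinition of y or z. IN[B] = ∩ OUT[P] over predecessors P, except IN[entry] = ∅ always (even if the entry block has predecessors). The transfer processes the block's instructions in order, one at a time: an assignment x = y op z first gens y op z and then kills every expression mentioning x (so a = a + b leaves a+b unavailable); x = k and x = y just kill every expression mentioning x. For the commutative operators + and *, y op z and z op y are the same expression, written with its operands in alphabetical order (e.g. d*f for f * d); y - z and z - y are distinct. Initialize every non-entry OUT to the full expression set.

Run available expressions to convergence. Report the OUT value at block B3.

Answer: {a+f, e*f}

Derivation:
Fixpoint table:
  B0:   IN={}   OUT={}
  B1:   IN={}   OUT={}
  B2:   IN={}   OUT={}
  B3:   IN={}   OUT={a+f, e*f}
  B4:   IN={}   OUT={}
  B5:   IN={}   OUT={}
  B6:   IN={}   OUT={}

Merge at B3: IN[B3] = OUT[B2] ∩ OUT[B4] = {}
Applying B3's transfer function to that IN value gives OUT[B3] (row B3 above).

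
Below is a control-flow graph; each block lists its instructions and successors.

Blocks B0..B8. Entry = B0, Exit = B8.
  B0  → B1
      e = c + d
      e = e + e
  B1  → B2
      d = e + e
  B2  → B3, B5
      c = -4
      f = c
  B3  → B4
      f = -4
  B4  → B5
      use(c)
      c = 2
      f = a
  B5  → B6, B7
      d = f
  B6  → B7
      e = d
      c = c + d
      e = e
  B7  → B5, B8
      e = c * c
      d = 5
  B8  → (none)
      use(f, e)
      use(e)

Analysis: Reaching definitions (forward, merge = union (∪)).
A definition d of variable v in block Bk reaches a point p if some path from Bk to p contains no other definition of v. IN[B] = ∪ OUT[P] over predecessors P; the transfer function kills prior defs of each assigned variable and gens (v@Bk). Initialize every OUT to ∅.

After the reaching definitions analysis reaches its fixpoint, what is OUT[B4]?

Fixpoint table:
  B0:   IN={}   OUT={e@B0}
  B1:   IN={e@B0}   OUT={d@B1, e@B0}
  B2:   IN={d@B1, e@B0}   OUT={c@B2, d@B1, e@B0, f@B2}
  B3:   IN={c@B2, d@B1, e@B0, f@B2}   OUT={c@B2, d@B1, e@B0, f@B3}
  B4:   IN={c@B2, d@B1, e@B0, f@B3}   OUT={c@B4, d@B1, e@B0, f@B4}
  B5:   IN={c@B2, c@B4, c@B6, d@B1, d@B7, e@B0, e@B7, f@B2, f@B4}   OUT={c@B2, c@B4, c@B6, d@B5, e@B0, e@B7, f@B2, f@B4}
  B6:   IN={c@B2, c@B4, c@B6, d@B5, e@B0, e@B7, f@B2, f@B4}   OUT={c@B6, d@B5, e@B6, f@B2, f@B4}
  B7:   IN={c@B2, c@B4, c@B6, d@B5, e@B0, e@B6, e@B7, f@B2, f@B4}   OUT={c@B2, c@B4, c@B6, d@B7, e@B7, f@B2, f@B4}
  B8:   IN={c@B2, c@B4, c@B6, d@B7, e@B7, f@B2, f@B4}   OUT={c@B2, c@B4, c@B6, d@B7, e@B7, f@B2, f@B4}

Merge at B4: IN[B4] = OUT[B3] = {c@B2, d@B1, e@B0, f@B3}
Applying B4's transfer function to that IN value gives OUT[B4] (row B4 above).

Answer: {c@B4, d@B1, e@B0, f@B4}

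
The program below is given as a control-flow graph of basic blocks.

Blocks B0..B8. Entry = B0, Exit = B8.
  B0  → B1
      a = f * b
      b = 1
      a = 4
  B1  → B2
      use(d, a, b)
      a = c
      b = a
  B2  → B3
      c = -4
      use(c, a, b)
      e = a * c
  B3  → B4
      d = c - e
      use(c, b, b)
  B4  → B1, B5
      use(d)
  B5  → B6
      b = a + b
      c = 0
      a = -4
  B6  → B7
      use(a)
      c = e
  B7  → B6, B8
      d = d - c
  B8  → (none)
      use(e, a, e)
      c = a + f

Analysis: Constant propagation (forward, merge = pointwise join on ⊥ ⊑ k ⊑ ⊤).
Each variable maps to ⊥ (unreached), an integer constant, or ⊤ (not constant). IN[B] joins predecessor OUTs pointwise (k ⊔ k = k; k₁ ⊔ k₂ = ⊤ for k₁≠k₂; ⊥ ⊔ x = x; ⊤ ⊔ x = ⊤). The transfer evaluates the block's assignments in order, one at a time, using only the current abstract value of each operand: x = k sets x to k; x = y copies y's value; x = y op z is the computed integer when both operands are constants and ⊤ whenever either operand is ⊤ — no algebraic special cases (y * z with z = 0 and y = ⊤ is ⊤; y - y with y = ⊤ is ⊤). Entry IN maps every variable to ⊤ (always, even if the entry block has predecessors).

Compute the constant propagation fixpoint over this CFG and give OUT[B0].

Fixpoint table:
  B0:  IN=(all ⊤)  OUT={a:4, b:1; rest ⊤}
  B1:  IN=(all ⊤)  OUT=(all ⊤)
  B2:  IN=(all ⊤)  OUT={c:-4; rest ⊤}
  B3:  IN={c:-4; rest ⊤}  OUT={c:-4; rest ⊤}
  B4:  IN={c:-4; rest ⊤}  OUT={c:-4; rest ⊤}
  B5:  IN={c:-4; rest ⊤}  OUT={a:-4, c:0; rest ⊤}
  B6:  IN={a:-4; rest ⊤}  OUT={a:-4; rest ⊤}
  B7:  IN={a:-4; rest ⊤}  OUT={a:-4; rest ⊤}
  B8:  IN={a:-4; rest ⊤}  OUT={a:-4; rest ⊤}

B0 is the boundary node: IN[B0] = {a: ⊤, b: ⊤, c: ⊤, d: ⊤, e: ⊤, f: ⊤}
Applying B0's transfer function to that IN value gives OUT[B0] (row B0 above).

Answer: {a: 4, b: 1, c: ⊤, d: ⊤, e: ⊤, f: ⊤}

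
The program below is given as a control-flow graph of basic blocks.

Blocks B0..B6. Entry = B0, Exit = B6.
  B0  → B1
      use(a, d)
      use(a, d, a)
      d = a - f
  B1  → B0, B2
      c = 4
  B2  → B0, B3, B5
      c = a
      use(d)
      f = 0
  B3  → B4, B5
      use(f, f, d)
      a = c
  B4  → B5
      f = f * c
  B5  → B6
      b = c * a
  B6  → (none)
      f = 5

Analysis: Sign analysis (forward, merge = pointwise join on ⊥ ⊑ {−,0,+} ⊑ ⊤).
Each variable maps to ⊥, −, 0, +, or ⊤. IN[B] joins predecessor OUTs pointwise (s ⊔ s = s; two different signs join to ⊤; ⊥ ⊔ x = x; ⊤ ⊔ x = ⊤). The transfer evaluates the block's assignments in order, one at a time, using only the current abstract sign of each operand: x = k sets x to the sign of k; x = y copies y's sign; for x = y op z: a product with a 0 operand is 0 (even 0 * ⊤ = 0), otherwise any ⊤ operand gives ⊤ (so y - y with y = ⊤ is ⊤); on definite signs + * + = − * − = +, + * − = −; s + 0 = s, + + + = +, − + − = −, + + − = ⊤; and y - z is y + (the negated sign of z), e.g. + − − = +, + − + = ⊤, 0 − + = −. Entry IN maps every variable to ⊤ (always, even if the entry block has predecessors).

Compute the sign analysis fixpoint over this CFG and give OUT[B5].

Fixpoint table:
  B0:   IN=(all ⊤)   OUT=(all ⊤)
  B1:   IN=(all ⊤)   OUT={c:+; rest ⊤}
  B2:   IN={c:+; rest ⊤}   OUT={f:0; rest ⊤}
  B3:   IN={f:0; rest ⊤}   OUT={f:0; rest ⊤}
  B4:   IN={f:0; rest ⊤}   OUT={f:0; rest ⊤}
  B5:   IN={f:0; rest ⊤}   OUT={f:0; rest ⊤}
  B6:   IN={f:0; rest ⊤}   OUT={f:+; rest ⊤}

Merge at B5: IN[B5] = OUT[B2] ⊔ OUT[B3] ⊔ OUT[B4] = {a: ⊤, b: ⊤, c: ⊤, d: ⊤, e: ⊤, f: 0}
Applying B5's transfer function to that IN value gives OUT[B5] (row B5 above).

Answer: {a: ⊤, b: ⊤, c: ⊤, d: ⊤, e: ⊤, f: 0}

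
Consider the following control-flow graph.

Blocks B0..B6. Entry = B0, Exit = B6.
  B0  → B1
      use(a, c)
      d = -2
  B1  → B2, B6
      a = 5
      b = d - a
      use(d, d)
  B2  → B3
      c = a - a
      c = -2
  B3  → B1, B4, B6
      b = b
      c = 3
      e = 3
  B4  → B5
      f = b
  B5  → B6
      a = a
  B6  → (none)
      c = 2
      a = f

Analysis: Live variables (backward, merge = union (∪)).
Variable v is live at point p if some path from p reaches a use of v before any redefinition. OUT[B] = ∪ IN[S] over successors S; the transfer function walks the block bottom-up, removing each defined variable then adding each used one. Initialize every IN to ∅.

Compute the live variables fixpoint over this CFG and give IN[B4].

Fixpoint table:
  B0:  IN={a, c, f}  OUT={d, f}
  B1:  IN={d, f}  OUT={a, b, d, f}
  B2:  IN={a, b, d, f}  OUT={a, b, d, f}
  B3:  IN={a, b, d, f}  OUT={a, b, d, f}
  B4:  IN={a, b}  OUT={a, f}
  B5:  IN={a, f}  OUT={f}
  B6:  IN={f}  OUT={}

Merge at B4: OUT[B4] = IN[B5] = {a, f}
Applying B4's transfer function to that OUT value gives IN[B4] (row B4 above).

Answer: {a, b}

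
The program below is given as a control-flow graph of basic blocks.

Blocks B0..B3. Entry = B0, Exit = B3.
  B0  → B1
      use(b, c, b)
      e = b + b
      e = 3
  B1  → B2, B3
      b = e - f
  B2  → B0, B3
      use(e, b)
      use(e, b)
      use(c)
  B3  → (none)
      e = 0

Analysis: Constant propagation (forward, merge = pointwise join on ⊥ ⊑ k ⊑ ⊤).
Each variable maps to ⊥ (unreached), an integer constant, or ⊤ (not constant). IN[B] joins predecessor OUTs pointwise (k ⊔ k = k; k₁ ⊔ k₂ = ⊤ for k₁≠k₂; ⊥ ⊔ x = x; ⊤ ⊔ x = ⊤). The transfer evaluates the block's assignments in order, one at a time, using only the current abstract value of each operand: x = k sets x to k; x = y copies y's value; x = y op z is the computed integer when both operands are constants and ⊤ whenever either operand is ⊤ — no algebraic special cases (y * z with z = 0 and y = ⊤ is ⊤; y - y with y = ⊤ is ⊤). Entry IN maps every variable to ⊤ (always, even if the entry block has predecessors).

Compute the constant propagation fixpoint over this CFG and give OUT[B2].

Per-block solution:
  B0: | IN=(all ⊤) | OUT={e:3; rest ⊤}
  B1: | IN={e:3; rest ⊤} | OUT={e:3; rest ⊤}
  B2: | IN={e:3; rest ⊤} | OUT={e:3; rest ⊤}
  B3: | IN={e:3; rest ⊤} | OUT={e:0; rest ⊤}

Merge at B2: IN[B2] = OUT[B1] = {a: ⊤, b: ⊤, c: ⊤, d: ⊤, e: 3, f: ⊤}
Applying B2's transfer function to that IN value gives OUT[B2] (row B2 above).

Answer: {a: ⊤, b: ⊤, c: ⊤, d: ⊤, e: 3, f: ⊤}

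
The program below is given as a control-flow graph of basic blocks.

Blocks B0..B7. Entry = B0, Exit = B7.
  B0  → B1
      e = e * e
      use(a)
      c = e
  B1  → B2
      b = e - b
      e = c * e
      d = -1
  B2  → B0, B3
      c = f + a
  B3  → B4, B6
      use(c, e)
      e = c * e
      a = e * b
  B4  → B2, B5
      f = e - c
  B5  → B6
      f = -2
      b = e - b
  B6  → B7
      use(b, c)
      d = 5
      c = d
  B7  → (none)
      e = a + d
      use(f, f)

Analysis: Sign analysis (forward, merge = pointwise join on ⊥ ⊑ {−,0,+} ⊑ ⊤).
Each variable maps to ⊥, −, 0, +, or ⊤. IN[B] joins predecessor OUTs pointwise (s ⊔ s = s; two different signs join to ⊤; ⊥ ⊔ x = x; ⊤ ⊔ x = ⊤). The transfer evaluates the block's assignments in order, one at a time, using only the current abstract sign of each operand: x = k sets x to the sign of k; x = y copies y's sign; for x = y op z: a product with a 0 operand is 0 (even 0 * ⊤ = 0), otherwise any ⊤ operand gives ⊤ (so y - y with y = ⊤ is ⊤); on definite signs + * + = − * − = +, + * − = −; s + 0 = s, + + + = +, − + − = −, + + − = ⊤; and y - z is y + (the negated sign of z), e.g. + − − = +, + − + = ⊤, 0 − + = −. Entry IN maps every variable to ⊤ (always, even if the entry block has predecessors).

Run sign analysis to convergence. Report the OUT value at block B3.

Converged values:
  B0: | IN=(all ⊤) | OUT=(all ⊤)
  B1: | IN=(all ⊤) | OUT={d:-; rest ⊤}
  B2: | IN={d:-; rest ⊤} | OUT={d:-; rest ⊤}
  B3: | IN={d:-; rest ⊤} | OUT={d:-; rest ⊤}
  B4: | IN={d:-; rest ⊤} | OUT={d:-; rest ⊤}
  B5: | IN={d:-; rest ⊤} | OUT={d:-, f:-; rest ⊤}
  B6: | IN={d:-; rest ⊤} | OUT={c:+, d:+; rest ⊤}
  B7: | IN={c:+, d:+; rest ⊤} | OUT={c:+, d:+; rest ⊤}

Merge at B3: IN[B3] = OUT[B2] = {a: ⊤, b: ⊤, c: ⊤, d: -, e: ⊤, f: ⊤}
Applying B3's transfer function to that IN value gives OUT[B3] (row B3 above).

Answer: {a: ⊤, b: ⊤, c: ⊤, d: -, e: ⊤, f: ⊤}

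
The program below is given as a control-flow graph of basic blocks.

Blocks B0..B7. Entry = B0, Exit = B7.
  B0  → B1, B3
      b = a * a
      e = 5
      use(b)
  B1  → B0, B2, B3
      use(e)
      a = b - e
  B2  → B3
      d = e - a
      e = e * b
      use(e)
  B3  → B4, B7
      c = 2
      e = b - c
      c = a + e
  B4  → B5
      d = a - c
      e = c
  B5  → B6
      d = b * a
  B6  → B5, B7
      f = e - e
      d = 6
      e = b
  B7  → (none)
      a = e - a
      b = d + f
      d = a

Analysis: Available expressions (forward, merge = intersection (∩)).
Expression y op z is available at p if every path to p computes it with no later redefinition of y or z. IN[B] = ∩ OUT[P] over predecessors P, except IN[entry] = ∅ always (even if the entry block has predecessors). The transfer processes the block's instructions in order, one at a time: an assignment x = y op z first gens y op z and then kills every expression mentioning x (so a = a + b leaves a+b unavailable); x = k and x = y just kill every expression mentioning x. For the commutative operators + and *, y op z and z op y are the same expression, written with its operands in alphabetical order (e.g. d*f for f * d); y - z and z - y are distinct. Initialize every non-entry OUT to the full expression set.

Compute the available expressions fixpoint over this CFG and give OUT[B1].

Converged values:
  B0:   IN={}   OUT={a*a}
  B1:   IN={a*a}   OUT={b-e}
  B2:   IN={b-e}   OUT={}
  B3:   IN={}   OUT={a+e}
  B4:   IN={a+e}   OUT={a-c}
  B5:   IN={a-c}   OUT={a*b, a-c}
  B6:   IN={a*b, a-c}   OUT={a*b, a-c}
  B7:   IN={}   OUT={}

Merge at B1: IN[B1] = OUT[B0] = {a*a}
Applying B1's transfer function to that IN value gives OUT[B1] (row B1 above).

Answer: {b-e}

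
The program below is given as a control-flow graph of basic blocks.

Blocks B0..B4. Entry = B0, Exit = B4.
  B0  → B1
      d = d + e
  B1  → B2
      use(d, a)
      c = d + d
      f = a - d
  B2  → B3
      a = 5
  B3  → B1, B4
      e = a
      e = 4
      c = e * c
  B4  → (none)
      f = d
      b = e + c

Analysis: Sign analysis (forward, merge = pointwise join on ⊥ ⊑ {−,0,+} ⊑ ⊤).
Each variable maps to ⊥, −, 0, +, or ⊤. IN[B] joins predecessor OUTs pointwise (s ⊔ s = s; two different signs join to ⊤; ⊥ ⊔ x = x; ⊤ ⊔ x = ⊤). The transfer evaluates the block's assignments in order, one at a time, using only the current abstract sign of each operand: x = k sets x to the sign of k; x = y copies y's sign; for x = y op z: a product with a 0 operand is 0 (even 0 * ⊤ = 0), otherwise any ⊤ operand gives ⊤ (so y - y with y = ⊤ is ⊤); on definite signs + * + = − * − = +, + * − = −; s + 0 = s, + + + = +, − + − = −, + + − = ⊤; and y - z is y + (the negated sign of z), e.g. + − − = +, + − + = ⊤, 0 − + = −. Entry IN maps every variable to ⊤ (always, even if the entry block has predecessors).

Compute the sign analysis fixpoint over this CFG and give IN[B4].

Answer: {a: +, b: ⊤, c: ⊤, d: ⊤, e: +, f: ⊤}

Trace:
Per-block solution:
  B0:  IN=(all ⊤)  OUT=(all ⊤)
  B1:  IN=(all ⊤)  OUT=(all ⊤)
  B2:  IN=(all ⊤)  OUT={a:+; rest ⊤}
  B3:  IN={a:+; rest ⊤}  OUT={a:+, e:+; rest ⊤}
  B4:  IN={a:+, e:+; rest ⊤}  OUT={a:+, e:+; rest ⊤}

Merge at B4: IN[B4] = OUT[B3] = {a: +, b: ⊤, c: ⊤, d: ⊤, e: +, f: ⊤}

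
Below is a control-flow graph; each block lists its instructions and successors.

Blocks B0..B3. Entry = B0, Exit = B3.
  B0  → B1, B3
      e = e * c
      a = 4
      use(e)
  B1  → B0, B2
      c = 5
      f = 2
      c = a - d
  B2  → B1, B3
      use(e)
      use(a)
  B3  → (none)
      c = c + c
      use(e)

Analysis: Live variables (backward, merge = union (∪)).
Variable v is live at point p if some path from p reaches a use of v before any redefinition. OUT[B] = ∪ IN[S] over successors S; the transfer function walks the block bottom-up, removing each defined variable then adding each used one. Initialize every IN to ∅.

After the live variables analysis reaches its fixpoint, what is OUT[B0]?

Answer: {a, c, d, e}

Trace:
Converged values:
  B0: | IN={c, d, e} | OUT={a, c, d, e}
  B1: | IN={a, d, e} | OUT={a, c, d, e}
  B2: | IN={a, c, d, e} | OUT={a, c, d, e}
  B3: | IN={c, e} | OUT={}

Merge at B0: OUT[B0] = IN[B1] ⊔ IN[B3] = {a, c, d, e}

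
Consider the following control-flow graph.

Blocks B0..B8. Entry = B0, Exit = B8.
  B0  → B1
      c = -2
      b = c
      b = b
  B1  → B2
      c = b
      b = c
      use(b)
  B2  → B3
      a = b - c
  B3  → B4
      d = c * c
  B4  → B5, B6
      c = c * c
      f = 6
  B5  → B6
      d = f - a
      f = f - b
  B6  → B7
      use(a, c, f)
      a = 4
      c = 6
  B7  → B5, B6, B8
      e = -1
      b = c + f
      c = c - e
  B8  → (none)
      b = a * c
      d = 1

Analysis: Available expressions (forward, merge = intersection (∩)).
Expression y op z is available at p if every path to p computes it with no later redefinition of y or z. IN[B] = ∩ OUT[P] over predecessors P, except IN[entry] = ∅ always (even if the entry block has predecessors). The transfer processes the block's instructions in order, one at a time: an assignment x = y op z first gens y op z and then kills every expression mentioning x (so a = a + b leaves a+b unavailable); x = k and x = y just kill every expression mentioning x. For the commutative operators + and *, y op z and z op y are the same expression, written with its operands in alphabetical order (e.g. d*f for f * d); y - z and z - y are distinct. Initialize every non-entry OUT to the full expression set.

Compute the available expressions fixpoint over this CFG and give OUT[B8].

Converged values:
  B0:   IN={}   OUT={}
  B1:   IN={}   OUT={}
  B2:   IN={}   OUT={b-c}
  B3:   IN={b-c}   OUT={b-c, c*c}
  B4:   IN={b-c, c*c}   OUT={}
  B5:   IN={}   OUT={}
  B6:   IN={}   OUT={}
  B7:   IN={}   OUT={}
  B8:   IN={}   OUT={a*c}

Merge at B8: IN[B8] = OUT[B7] = {}
Applying B8's transfer function to that IN value gives OUT[B8] (row B8 above).

Answer: {a*c}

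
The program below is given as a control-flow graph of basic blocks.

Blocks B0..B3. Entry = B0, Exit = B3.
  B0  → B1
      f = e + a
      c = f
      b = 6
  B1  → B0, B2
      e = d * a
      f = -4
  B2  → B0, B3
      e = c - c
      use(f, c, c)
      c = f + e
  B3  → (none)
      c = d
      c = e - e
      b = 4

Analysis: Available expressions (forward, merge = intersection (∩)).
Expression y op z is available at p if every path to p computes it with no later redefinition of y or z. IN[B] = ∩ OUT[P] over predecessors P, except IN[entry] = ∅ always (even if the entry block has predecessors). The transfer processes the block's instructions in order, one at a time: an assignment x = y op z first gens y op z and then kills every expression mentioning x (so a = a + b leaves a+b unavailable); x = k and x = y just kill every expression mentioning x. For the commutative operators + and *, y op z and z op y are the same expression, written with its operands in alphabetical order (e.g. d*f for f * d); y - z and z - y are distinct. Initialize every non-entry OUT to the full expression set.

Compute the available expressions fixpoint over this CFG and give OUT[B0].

Answer: {a+e}

Trace:
Per-block solution:
  B0:   IN={}   OUT={a+e}
  B1:   IN={a+e}   OUT={a*d}
  B2:   IN={a*d}   OUT={a*d, e+f}
  B3:   IN={a*d, e+f}   OUT={a*d, e+f, e-e}

Merge at B0 (entry node, so the boundary value {} is joined with the incoming edge(s)): IN[B0] = {} ∩ OUT[B1] ∩ OUT[B2] = {}
Applying B0's transfer function to that IN value gives OUT[B0] (row B0 above).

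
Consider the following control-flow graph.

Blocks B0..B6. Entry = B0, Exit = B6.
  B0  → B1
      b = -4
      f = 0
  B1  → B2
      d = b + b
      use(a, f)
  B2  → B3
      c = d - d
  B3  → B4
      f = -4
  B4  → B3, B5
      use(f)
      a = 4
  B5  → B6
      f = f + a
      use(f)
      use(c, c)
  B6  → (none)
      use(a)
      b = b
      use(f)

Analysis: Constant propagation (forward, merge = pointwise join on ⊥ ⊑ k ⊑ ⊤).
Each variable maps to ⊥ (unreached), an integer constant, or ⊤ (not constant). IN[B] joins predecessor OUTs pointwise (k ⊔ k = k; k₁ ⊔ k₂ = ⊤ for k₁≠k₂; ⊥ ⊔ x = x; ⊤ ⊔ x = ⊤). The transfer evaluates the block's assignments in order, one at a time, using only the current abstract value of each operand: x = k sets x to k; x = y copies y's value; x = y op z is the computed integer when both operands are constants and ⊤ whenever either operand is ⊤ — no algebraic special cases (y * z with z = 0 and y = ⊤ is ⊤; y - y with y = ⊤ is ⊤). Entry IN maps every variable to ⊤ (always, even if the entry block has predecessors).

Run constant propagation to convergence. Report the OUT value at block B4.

Answer: {a: 4, b: -4, c: 0, d: -8, e: ⊤, f: -4}

Derivation:
Fixpoint table:
  B0:   IN=(all ⊤)   OUT={b:-4, f:0; rest ⊤}
  B1:   IN={b:-4, f:0; rest ⊤}   OUT={b:-4, d:-8, f:0; rest ⊤}
  B2:   IN={b:-4, d:-8, f:0; rest ⊤}   OUT={b:-4, c:0, d:-8, f:0; rest ⊤}
  B3:   IN={b:-4, c:0, d:-8; rest ⊤}   OUT={b:-4, c:0, d:-8, f:-4; rest ⊤}
  B4:   IN={b:-4, c:0, d:-8, f:-4; rest ⊤}   OUT={a:4, b:-4, c:0, d:-8, f:-4; rest ⊤}
  B5:   IN={a:4, b:-4, c:0, d:-8, f:-4; rest ⊤}   OUT={a:4, b:-4, c:0, d:-8, f:0; rest ⊤}
  B6:   IN={a:4, b:-4, c:0, d:-8, f:0; rest ⊤}   OUT={a:4, b:-4, c:0, d:-8, f:0; rest ⊤}

Merge at B4: IN[B4] = OUT[B3] = {a: ⊤, b: -4, c: 0, d: -8, e: ⊤, f: -4}
Applying B4's transfer function to that IN value gives OUT[B4] (row B4 above).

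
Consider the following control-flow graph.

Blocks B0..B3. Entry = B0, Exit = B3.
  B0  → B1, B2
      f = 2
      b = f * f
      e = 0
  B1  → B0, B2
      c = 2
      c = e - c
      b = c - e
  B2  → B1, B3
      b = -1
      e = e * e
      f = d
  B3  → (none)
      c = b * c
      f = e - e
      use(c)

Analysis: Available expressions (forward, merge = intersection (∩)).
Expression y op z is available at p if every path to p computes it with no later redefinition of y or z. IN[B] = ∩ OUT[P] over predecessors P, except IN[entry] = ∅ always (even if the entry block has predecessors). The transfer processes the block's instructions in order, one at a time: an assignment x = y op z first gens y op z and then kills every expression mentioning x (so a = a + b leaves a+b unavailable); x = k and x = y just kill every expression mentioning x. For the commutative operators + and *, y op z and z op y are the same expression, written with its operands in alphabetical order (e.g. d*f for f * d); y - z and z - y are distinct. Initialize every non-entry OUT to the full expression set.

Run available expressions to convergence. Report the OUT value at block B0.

Answer: {f*f}

Trace:
Converged values:
  B0:   IN={}   OUT={f*f}
  B1:   IN={}   OUT={c-e}
  B2:   IN={}   OUT={}
  B3:   IN={}   OUT={e-e}

Merge at B0 (entry node, so the boundary value {} is joined with the incoming edge(s)): IN[B0] = {} ∩ OUT[B1] = {}
Applying B0's transfer function to that IN value gives OUT[B0] (row B0 above).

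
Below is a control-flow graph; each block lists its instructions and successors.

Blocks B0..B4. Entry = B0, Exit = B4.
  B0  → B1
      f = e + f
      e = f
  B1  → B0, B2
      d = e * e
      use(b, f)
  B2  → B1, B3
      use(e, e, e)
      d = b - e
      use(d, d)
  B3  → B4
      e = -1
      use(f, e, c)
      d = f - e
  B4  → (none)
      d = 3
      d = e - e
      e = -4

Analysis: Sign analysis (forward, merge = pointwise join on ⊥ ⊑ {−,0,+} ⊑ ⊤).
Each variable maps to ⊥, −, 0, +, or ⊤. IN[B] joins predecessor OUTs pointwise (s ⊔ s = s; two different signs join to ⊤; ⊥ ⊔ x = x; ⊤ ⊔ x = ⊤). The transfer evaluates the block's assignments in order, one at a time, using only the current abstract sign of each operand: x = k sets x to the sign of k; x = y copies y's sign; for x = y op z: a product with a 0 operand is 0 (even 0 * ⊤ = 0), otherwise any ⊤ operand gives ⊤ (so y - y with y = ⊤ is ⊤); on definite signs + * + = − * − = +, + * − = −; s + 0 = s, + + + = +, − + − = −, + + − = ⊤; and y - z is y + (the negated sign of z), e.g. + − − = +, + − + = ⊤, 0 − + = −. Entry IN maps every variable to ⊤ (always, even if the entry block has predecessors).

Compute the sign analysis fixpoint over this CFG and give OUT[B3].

Per-block solution:
  B0:  IN=(all ⊤)  OUT=(all ⊤)
  B1:  IN=(all ⊤)  OUT=(all ⊤)
  B2:  IN=(all ⊤)  OUT=(all ⊤)
  B3:  IN=(all ⊤)  OUT={e:-; rest ⊤}
  B4:  IN={e:-; rest ⊤}  OUT={e:-; rest ⊤}

Merge at B3: IN[B3] = OUT[B2] = {a: ⊤, b: ⊤, c: ⊤, d: ⊤, e: ⊤, f: ⊤}
Applying B3's transfer function to that IN value gives OUT[B3] (row B3 above).

Answer: {a: ⊤, b: ⊤, c: ⊤, d: ⊤, e: -, f: ⊤}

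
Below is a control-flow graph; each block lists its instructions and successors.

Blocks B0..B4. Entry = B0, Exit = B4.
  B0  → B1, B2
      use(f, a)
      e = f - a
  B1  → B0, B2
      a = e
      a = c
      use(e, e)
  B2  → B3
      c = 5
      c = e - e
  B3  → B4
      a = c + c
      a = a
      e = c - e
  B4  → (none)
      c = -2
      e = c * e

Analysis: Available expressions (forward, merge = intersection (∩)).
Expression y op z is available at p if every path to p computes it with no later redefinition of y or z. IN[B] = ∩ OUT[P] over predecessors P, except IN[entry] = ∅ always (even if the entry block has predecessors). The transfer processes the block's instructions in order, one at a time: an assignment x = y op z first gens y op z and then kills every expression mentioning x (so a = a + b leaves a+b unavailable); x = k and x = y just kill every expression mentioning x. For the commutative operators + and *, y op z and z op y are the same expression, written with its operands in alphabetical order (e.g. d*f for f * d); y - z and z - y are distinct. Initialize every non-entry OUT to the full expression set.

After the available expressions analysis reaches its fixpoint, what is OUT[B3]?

Per-block solution:
  B0:   IN={}   OUT={f-a}
  B1:   IN={f-a}   OUT={}
  B2:   IN={}   OUT={e-e}
  B3:   IN={e-e}   OUT={c+c}
  B4:   IN={c+c}   OUT={}

Merge at B3: IN[B3] = OUT[B2] = {e-e}
Applying B3's transfer function to that IN value gives OUT[B3] (row B3 above).

Answer: {c+c}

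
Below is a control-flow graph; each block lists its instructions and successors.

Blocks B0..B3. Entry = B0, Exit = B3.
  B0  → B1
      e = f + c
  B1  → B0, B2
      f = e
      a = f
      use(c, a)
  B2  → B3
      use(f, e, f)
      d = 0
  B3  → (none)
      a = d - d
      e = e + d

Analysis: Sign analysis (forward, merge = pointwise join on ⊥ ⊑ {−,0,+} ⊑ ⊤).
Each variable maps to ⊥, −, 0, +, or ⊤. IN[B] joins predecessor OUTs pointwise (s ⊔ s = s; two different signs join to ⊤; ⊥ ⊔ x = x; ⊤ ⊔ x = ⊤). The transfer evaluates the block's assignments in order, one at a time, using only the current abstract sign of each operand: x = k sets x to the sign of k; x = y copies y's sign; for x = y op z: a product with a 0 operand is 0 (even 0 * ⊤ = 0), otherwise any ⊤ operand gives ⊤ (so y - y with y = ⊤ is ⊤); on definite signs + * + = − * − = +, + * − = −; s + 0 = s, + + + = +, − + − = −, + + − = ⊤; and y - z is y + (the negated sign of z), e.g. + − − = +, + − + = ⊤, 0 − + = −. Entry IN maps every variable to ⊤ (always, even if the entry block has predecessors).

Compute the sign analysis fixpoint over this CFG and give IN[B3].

Answer: {a: ⊤, b: ⊤, c: ⊤, d: 0, e: ⊤, f: ⊤}

Trace:
Fixpoint table:
  B0:   IN=(all ⊤)   OUT=(all ⊤)
  B1:   IN=(all ⊤)   OUT=(all ⊤)
  B2:   IN=(all ⊤)   OUT={d:0; rest ⊤}
  B3:   IN={d:0; rest ⊤}   OUT={a:0, d:0; rest ⊤}

Merge at B3: IN[B3] = OUT[B2] = {a: ⊤, b: ⊤, c: ⊤, d: 0, e: ⊤, f: ⊤}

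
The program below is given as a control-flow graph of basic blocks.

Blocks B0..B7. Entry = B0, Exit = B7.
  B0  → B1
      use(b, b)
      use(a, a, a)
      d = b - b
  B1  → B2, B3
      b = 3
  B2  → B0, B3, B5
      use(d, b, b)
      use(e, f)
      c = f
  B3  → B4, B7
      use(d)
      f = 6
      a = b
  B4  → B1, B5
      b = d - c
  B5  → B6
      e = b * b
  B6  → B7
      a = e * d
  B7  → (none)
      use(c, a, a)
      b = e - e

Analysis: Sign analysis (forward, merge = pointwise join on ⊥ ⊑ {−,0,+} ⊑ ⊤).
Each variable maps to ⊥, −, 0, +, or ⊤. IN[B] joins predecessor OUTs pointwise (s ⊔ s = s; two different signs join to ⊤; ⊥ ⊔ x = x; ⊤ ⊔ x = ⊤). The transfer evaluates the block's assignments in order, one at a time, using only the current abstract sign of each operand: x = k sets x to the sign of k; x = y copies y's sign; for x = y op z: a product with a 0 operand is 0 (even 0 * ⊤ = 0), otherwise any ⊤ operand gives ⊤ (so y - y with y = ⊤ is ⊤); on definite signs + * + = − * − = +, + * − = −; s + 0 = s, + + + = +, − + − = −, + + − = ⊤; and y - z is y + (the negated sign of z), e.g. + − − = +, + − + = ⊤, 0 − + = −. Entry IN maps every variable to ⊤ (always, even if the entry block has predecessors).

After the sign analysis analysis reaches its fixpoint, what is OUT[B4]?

Answer: {a: +, b: ⊤, c: ⊤, d: ⊤, e: ⊤, f: +}

Trace:
Fixpoint table:
  B0:  IN=(all ⊤)  OUT=(all ⊤)
  B1:  IN=(all ⊤)  OUT={b:+; rest ⊤}
  B2:  IN={b:+; rest ⊤}  OUT={b:+; rest ⊤}
  B3:  IN={b:+; rest ⊤}  OUT={a:+, b:+, f:+; rest ⊤}
  B4:  IN={a:+, b:+, f:+; rest ⊤}  OUT={a:+, f:+; rest ⊤}
  B5:  IN=(all ⊤)  OUT=(all ⊤)
  B6:  IN=(all ⊤)  OUT=(all ⊤)
  B7:  IN=(all ⊤)  OUT=(all ⊤)

Merge at B4: IN[B4] = OUT[B3] = {a: +, b: +, c: ⊤, d: ⊤, e: ⊤, f: +}
Applying B4's transfer function to that IN value gives OUT[B4] (row B4 above).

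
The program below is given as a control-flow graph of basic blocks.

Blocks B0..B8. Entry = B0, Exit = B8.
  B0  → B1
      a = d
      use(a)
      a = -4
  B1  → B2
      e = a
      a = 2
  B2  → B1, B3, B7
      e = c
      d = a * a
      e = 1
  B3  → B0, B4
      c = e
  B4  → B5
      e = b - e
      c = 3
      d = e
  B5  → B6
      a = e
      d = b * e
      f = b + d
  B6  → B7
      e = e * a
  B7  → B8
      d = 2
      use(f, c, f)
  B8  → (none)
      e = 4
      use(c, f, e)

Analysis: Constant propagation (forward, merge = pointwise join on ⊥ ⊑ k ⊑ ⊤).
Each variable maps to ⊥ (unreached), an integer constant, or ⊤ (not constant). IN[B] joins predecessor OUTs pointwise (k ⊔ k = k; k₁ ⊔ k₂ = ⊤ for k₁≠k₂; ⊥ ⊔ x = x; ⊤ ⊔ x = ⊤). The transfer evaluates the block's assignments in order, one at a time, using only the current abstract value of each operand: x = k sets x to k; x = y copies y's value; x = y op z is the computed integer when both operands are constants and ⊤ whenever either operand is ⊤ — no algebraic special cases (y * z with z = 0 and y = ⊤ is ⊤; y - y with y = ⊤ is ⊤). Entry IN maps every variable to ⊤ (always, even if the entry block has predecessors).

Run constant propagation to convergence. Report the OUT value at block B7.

Answer: {a: ⊤, b: ⊤, c: ⊤, d: 2, e: ⊤, f: ⊤}

Derivation:
Converged values:
  B0: | IN=(all ⊤) | OUT={a:-4; rest ⊤}
  B1: | IN=(all ⊤) | OUT={a:2; rest ⊤}
  B2: | IN={a:2; rest ⊤} | OUT={a:2, d:4, e:1; rest ⊤}
  B3: | IN={a:2, d:4, e:1; rest ⊤} | OUT={a:2, c:1, d:4, e:1; rest ⊤}
  B4: | IN={a:2, c:1, d:4, e:1; rest ⊤} | OUT={a:2, c:3; rest ⊤}
  B5: | IN={a:2, c:3; rest ⊤} | OUT={c:3; rest ⊤}
  B6: | IN={c:3; rest ⊤} | OUT={c:3; rest ⊤}
  B7: | IN=(all ⊤) | OUT={d:2; rest ⊤}
  B8: | IN={d:2; rest ⊤} | OUT={d:2, e:4; rest ⊤}

Merge at B7: IN[B7] = OUT[B2] ⊔ OUT[B6] = {a: ⊤, b: ⊤, c: ⊤, d: ⊤, e: ⊤, f: ⊤}
Applying B7's transfer function to that IN value gives OUT[B7] (row B7 above).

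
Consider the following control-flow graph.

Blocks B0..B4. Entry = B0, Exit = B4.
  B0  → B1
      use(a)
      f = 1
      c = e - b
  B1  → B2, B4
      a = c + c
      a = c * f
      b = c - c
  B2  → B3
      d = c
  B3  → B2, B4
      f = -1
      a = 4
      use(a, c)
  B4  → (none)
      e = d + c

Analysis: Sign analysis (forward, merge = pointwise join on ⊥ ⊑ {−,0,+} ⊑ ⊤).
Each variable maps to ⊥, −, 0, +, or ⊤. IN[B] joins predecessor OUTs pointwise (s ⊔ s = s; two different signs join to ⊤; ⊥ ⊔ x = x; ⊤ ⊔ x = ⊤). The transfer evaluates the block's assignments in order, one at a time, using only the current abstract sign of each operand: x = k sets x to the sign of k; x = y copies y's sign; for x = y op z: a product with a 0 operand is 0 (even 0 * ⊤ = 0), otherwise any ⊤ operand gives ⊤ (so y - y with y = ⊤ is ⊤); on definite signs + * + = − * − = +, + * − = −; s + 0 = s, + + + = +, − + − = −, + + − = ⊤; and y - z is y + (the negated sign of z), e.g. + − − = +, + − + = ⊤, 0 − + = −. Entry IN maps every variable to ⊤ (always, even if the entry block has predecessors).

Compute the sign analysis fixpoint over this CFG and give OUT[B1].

Answer: {a: ⊤, b: ⊤, c: ⊤, d: ⊤, e: ⊤, f: +}

Trace:
Per-block solution:
  B0: | IN=(all ⊤) | OUT={f:+; rest ⊤}
  B1: | IN={f:+; rest ⊤} | OUT={f:+; rest ⊤}
  B2: | IN=(all ⊤) | OUT=(all ⊤)
  B3: | IN=(all ⊤) | OUT={a:+, f:-; rest ⊤}
  B4: | IN=(all ⊤) | OUT=(all ⊤)

Merge at B1: IN[B1] = OUT[B0] = {a: ⊤, b: ⊤, c: ⊤, d: ⊤, e: ⊤, f: +}
Applying B1's transfer function to that IN value gives OUT[B1] (row B1 above).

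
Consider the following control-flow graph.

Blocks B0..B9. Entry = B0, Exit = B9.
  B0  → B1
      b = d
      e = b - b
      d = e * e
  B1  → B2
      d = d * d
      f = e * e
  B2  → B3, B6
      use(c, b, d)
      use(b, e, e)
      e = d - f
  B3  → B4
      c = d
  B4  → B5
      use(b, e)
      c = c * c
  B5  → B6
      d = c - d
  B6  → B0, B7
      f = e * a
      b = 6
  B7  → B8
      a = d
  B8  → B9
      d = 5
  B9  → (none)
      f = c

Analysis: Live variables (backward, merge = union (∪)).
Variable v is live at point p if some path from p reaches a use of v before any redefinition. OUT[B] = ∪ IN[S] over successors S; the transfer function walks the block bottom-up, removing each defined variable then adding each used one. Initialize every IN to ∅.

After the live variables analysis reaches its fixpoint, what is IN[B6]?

Answer: {a, c, d, e}

Derivation:
Converged values:
  B0: | IN={a, c, d} | OUT={a, b, c, d, e}
  B1: | IN={a, b, c, d, e} | OUT={a, b, c, d, e, f}
  B2: | IN={a, b, c, d, e, f} | OUT={a, b, c, d, e}
  B3: | IN={a, b, d, e} | OUT={a, b, c, d, e}
  B4: | IN={a, b, c, d, e} | OUT={a, c, d, e}
  B5: | IN={a, c, d, e} | OUT={a, c, d, e}
  B6: | IN={a, c, d, e} | OUT={a, c, d}
  B7: | IN={c, d} | OUT={c}
  B8: | IN={c} | OUT={c}
  B9: | IN={c} | OUT={}

Merge at B6: OUT[B6] = IN[B0] ⊔ IN[B7] = {a, c, d}
Applying B6's transfer function to that OUT value gives IN[B6] (row B6 above).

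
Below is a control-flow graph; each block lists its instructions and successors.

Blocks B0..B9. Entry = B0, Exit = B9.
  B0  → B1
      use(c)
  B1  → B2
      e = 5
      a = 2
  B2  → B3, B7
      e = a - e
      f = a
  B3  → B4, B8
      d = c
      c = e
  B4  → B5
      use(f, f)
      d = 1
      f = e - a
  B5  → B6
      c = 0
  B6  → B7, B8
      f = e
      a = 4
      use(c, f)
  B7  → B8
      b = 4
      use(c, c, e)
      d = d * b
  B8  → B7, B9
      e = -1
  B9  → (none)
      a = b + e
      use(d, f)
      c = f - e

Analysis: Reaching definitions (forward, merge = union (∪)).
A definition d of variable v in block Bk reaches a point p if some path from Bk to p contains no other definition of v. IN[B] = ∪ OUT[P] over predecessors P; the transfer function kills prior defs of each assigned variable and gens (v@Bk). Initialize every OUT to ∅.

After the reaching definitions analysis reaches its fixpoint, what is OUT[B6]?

Per-block solution:
  B0:   IN={}   OUT={}
  B1:   IN={}   OUT={a@B1, e@B1}
  B2:   IN={a@B1, e@B1}   OUT={a@B1, e@B2, f@B2}
  B3:   IN={a@B1, e@B2, f@B2}   OUT={a@B1, c@B3, d@B3, e@B2, f@B2}
  B4:   IN={a@B1, c@B3, d@B3, e@B2, f@B2}   OUT={a@B1, c@B3, d@B4, e@B2, f@B4}
  B5:   IN={a@B1, c@B3, d@B4, e@B2, f@B4}   OUT={a@B1, c@B5, d@B4, e@B2, f@B4}
  B6:   IN={a@B1, c@B5, d@B4, e@B2, f@B4}   OUT={a@B6, c@B5, d@B4, e@B2, f@B6}
  B7:   IN={a@B1, a@B6, b@B7, c@B3, c@B5, d@B3, d@B4, d@B7, e@B2, e@B8, f@B2, f@B6}   OUT={a@B1, a@B6, b@B7, c@B3, c@B5, d@B7, e@B2, e@B8, f@B2, f@B6}
  B8:   IN={a@B1, a@B6, b@B7, c@B3, c@B5, d@B3, d@B4, d@B7, e@B2, e@B8, f@B2, f@B6}   OUT={a@B1, a@B6, b@B7, c@B3, c@B5, d@B3, d@B4, d@B7, e@B8, f@B2, f@B6}
  B9:   IN={a@B1, a@B6, b@B7, c@B3, c@B5, d@B3, d@B4, d@B7, e@B8, f@B2, f@B6}   OUT={a@B9, b@B7, c@B9, d@B3, d@B4, d@B7, e@B8, f@B2, f@B6}

Merge at B6: IN[B6] = OUT[B5] = {a@B1, c@B5, d@B4, e@B2, f@B4}
Applying B6's transfer function to that IN value gives OUT[B6] (row B6 above).

Answer: {a@B6, c@B5, d@B4, e@B2, f@B6}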